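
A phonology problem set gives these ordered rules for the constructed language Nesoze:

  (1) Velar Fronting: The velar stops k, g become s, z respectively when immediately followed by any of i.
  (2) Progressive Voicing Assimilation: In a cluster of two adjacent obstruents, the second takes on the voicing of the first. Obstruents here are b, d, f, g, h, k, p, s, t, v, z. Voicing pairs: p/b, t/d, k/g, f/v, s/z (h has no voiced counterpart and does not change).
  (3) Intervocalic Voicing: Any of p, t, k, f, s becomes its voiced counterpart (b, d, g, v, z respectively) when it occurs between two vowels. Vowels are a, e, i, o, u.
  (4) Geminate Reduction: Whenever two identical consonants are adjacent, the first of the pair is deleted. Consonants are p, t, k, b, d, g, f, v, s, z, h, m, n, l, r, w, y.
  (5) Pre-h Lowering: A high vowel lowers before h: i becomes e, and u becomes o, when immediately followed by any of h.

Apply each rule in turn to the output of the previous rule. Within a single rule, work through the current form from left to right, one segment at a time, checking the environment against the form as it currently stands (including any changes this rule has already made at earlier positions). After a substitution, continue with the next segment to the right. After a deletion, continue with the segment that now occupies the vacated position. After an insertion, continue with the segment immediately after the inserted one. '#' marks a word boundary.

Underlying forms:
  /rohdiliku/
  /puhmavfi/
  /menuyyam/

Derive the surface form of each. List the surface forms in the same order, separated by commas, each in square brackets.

[rohtiligu], [pohmavi], [menuyam]

/rohdiliku/:
  (1) Velar Fronting: no change — [rohdiliku]
  (2) Progressive Voicing Assimilation: [rohdiliku] → [rohtiliku]
  (3) Intervocalic Voicing: [rohtiliku] → [rohtiligu]
  (4) Geminate Reduction: no change — [rohtiligu]
  (5) Pre-h Lowering: no change — [rohtiligu]
/puhmavfi/:
  (1) Velar Fronting: no change — [puhmavfi]
  (2) Progressive Voicing Assimilation: [puhmavfi] → [puhmavvi]
  (3) Intervocalic Voicing: no change — [puhmavvi]
  (4) Geminate Reduction: [puhmavvi] → [puhmavi]
  (5) Pre-h Lowering: [puhmavi] → [pohmavi]
/menuyyam/:
  (1) Velar Fronting: no change — [menuyyam]
  (2) Progressive Voicing Assimilation: no change — [menuyyam]
  (3) Intervocalic Voicing: no change — [menuyyam]
  (4) Geminate Reduction: [menuyyam] → [menuyam]
  (5) Pre-h Lowering: no change — [menuyam]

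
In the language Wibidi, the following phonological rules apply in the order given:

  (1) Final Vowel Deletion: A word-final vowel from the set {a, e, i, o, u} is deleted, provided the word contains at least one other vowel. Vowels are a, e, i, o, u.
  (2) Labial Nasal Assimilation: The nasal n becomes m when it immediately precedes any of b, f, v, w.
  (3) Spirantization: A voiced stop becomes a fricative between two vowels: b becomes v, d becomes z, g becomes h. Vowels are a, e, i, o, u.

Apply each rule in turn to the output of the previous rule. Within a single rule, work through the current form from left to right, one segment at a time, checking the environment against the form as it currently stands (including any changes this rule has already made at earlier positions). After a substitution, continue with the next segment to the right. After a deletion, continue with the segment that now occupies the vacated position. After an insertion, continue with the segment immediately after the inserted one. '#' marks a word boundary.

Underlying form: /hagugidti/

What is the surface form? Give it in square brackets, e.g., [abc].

[hahuhidt]

(1) Final Vowel Deletion: [hagugidti] → [hagugidt]
(2) Labial Nasal Assimilation: no change — [hagugidt]
(3) Spirantization: [hagugidt] → [hahuhidt]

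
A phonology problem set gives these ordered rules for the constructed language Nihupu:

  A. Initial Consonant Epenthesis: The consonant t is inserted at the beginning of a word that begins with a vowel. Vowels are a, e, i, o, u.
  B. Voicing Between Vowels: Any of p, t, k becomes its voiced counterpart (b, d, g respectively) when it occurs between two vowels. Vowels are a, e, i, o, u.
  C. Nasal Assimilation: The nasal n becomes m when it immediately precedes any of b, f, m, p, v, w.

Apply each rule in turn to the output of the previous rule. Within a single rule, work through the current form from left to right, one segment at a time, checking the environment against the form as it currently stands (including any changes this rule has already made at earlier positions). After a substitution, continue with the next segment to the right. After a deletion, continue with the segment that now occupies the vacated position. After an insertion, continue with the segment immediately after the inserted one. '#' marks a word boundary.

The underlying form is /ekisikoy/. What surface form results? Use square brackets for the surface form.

[tegisigoy]

A Initial Consonant Epenthesis: [ekisikoy] → [tekisikoy]
B Voicing Between Vowels: [tekisikoy] → [tegisigoy]
C Nasal Assimilation: no change — [tegisigoy]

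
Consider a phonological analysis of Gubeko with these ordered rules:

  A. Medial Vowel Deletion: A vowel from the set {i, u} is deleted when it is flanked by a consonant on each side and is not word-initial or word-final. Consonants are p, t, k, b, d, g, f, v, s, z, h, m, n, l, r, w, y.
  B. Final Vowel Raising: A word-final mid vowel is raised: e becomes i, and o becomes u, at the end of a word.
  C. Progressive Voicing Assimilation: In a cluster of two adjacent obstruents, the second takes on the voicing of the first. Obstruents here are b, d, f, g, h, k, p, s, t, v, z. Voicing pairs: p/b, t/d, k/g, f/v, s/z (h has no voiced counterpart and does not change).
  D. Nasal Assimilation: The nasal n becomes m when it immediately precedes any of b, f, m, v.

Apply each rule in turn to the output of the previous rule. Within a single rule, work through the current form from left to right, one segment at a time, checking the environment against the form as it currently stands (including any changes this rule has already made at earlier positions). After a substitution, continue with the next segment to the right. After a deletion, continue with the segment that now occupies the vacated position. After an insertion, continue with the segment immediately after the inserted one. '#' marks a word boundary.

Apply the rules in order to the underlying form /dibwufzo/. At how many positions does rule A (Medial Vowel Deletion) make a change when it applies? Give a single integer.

2

A Medial Vowel Deletion: [dibwufzo] → [dbwfzo]
B Final Vowel Raising: [dbwfzo] → [dbwfzu]
C Progressive Voicing Assimilation: [dbwfzu] → [dbwfsu]
D Nasal Assimilation: no change — [dbwfsu]
Rule A changed 2 position(s).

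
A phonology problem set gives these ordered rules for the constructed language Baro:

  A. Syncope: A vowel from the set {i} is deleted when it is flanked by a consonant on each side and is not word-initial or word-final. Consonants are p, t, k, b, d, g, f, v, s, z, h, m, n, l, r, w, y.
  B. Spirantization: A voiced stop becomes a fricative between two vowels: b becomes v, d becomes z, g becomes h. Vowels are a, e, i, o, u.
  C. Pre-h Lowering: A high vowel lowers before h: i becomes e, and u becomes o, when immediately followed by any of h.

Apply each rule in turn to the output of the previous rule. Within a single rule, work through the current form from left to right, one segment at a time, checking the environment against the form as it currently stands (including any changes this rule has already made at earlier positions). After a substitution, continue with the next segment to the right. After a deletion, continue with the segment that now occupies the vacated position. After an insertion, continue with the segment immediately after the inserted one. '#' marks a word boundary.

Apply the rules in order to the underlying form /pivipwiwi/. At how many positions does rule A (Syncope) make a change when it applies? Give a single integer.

A Syncope: [pivipwiwi] → [pvpwwi]
B Spirantization: no change — [pvpwwi]
C Pre-h Lowering: no change — [pvpwwi]
Rule A changed 3 position(s).

3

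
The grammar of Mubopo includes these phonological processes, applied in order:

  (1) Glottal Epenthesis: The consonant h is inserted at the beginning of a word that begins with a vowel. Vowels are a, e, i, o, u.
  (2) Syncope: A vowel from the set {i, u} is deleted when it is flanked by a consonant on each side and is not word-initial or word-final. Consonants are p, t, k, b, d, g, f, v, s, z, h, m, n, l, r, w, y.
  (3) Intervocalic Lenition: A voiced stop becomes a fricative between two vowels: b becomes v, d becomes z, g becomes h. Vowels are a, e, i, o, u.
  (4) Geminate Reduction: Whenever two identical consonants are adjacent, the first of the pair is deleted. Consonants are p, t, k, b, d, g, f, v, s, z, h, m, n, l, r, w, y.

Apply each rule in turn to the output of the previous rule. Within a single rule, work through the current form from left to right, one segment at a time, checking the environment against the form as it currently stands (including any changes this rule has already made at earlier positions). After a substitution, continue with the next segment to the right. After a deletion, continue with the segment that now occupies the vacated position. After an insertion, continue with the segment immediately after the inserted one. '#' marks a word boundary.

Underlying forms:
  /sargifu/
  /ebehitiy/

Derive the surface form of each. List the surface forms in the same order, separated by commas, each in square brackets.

[sargfu], [hevehty]

/sargifu/:
  (1) Glottal Epenthesis: no change — [sargifu]
  (2) Syncope: [sargifu] → [sargfu]
  (3) Intervocalic Lenition: no change — [sargfu]
  (4) Geminate Reduction: no change — [sargfu]
/ebehitiy/:
  (1) Glottal Epenthesis: [ebehitiy] → [hebehitiy]
  (2) Syncope: [hebehitiy] → [hebehty]
  (3) Intervocalic Lenition: [hebehty] → [hevehty]
  (4) Geminate Reduction: no change — [hevehty]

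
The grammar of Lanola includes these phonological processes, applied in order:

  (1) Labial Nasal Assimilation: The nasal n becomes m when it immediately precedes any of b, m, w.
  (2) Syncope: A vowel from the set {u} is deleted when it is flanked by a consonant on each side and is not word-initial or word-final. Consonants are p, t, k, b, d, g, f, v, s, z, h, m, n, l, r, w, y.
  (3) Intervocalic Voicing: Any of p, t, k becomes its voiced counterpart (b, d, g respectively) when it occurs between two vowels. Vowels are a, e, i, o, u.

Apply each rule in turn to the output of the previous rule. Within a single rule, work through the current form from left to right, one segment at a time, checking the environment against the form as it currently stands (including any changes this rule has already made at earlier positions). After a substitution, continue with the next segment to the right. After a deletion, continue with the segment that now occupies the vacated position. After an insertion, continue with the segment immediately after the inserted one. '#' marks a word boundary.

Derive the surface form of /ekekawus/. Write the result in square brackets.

[egegaws]

(1) Labial Nasal Assimilation: no change — [ekekawus]
(2) Syncope: [ekekawus] → [ekekaws]
(3) Intervocalic Voicing: [ekekaws] → [egegaws]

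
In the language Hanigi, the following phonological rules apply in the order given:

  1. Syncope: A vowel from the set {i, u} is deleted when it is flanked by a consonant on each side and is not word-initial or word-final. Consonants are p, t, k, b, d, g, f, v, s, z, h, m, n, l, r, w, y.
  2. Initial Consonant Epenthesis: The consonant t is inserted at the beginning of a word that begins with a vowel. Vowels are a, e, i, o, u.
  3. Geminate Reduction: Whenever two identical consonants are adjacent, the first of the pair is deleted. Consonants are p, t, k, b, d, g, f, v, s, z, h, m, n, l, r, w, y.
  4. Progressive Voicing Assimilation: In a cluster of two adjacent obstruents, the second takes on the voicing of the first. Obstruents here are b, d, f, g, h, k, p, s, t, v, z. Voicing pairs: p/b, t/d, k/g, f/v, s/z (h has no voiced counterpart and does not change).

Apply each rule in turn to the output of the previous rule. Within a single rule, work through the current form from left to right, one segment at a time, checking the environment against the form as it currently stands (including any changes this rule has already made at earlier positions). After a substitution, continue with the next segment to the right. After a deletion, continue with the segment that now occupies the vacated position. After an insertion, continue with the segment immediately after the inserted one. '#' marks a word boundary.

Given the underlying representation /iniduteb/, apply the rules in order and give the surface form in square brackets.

1 Syncope: [iniduteb] → [indteb]
2 Initial Consonant Epenthesis: [indteb] → [tindteb]
3 Geminate Reduction: no change — [tindteb]
4 Progressive Voicing Assimilation: [tindteb] → [tinddeb]

[tinddeb]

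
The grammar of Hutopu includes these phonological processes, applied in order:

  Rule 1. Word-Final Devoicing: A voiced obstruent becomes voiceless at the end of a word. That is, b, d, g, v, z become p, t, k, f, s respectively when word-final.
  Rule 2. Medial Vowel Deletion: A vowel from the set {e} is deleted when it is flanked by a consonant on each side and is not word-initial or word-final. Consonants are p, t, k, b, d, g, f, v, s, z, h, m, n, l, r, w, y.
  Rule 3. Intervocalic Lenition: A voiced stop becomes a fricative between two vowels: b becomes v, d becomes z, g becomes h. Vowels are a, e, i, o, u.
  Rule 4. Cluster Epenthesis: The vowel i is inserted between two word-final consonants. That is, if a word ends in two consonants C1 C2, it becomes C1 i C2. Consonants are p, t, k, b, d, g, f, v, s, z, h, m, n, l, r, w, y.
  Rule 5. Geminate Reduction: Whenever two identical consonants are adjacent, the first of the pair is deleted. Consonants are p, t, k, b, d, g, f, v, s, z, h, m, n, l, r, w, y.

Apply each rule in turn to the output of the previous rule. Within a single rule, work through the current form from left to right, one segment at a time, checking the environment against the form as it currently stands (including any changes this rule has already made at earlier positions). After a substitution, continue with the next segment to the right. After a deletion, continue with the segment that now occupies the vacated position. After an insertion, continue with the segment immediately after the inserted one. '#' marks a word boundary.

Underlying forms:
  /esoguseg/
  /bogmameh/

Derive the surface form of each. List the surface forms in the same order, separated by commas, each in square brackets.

[esohusik], [bogmamih]

/esoguseg/:
  Rule 1 Word-Final Devoicing: [esoguseg] → [esogusek]
  Rule 2 Medial Vowel Deletion: [esogusek] → [esogusk]
  Rule 3 Intervocalic Lenition: [esogusk] → [esohusk]
  Rule 4 Cluster Epenthesis: [esohusk] → [esohusik]
  Rule 5 Geminate Reduction: no change — [esohusik]
/bogmameh/:
  Rule 1 Word-Final Devoicing: no change — [bogmameh]
  Rule 2 Medial Vowel Deletion: [bogmameh] → [bogmamh]
  Rule 3 Intervocalic Lenition: no change — [bogmamh]
  Rule 4 Cluster Epenthesis: [bogmamh] → [bogmamih]
  Rule 5 Geminate Reduction: no change — [bogmamih]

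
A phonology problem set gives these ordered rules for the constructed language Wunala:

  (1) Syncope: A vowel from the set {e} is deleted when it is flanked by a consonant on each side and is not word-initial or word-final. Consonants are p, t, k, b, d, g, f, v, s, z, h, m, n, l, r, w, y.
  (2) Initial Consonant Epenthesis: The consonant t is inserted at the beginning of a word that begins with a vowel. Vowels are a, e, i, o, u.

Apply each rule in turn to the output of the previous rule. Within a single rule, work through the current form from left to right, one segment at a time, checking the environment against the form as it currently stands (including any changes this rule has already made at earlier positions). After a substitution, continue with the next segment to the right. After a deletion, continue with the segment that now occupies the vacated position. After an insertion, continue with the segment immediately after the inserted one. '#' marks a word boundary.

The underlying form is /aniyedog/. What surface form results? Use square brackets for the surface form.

[taniydog]

(1) Syncope: [aniyedog] → [aniydog]
(2) Initial Consonant Epenthesis: [aniydog] → [taniydog]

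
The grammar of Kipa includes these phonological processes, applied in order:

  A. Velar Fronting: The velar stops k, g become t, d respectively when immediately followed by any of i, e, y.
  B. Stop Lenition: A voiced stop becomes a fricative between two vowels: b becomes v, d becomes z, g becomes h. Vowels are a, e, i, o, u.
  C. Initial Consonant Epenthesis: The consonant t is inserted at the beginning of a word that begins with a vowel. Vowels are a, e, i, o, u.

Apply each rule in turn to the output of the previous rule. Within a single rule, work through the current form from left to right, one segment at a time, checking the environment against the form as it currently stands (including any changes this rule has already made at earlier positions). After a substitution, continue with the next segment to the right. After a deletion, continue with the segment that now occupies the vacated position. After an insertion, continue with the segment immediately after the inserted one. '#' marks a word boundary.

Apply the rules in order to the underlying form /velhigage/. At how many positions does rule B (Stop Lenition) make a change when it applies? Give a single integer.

A Velar Fronting: [velhigage] → [velhigade]
B Stop Lenition: [velhigade] → [velhihaze]
C Initial Consonant Epenthesis: no change — [velhihaze]
Rule B changed 2 position(s).

2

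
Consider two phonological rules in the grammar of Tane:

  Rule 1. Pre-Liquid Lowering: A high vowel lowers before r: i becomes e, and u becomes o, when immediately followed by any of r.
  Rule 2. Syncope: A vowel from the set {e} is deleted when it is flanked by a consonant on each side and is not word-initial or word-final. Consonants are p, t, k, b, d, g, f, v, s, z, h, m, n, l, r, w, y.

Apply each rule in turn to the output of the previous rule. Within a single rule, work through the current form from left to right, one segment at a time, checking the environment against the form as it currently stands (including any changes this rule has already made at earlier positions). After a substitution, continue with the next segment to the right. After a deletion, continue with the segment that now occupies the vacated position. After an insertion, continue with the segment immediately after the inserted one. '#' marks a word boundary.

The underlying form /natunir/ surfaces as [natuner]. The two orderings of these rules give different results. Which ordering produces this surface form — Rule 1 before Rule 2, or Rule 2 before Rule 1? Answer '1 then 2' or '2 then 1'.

Order 1 then 2:
  1 Pre-Liquid Lowering: [natunir] → [natuner]
  2 Syncope: [natuner] → [natunr]
  result: [natunr]
Order 2 then 1:
  2 Syncope: no change — [natunir]
  1 Pre-Liquid Lowering: [natunir] → [natuner]
  result: [natuner]

2 then 1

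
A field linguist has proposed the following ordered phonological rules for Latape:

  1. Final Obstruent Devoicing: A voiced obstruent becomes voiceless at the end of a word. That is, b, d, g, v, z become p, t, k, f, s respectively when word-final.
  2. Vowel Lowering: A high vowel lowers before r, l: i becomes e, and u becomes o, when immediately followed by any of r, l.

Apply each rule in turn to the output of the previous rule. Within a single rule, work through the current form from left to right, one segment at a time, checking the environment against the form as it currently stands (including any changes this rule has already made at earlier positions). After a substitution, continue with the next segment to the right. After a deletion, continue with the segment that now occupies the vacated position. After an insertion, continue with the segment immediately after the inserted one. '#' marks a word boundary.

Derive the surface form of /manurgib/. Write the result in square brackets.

[manorgip]

1 Final Obstruent Devoicing: [manurgib] → [manurgip]
2 Vowel Lowering: [manurgip] → [manorgip]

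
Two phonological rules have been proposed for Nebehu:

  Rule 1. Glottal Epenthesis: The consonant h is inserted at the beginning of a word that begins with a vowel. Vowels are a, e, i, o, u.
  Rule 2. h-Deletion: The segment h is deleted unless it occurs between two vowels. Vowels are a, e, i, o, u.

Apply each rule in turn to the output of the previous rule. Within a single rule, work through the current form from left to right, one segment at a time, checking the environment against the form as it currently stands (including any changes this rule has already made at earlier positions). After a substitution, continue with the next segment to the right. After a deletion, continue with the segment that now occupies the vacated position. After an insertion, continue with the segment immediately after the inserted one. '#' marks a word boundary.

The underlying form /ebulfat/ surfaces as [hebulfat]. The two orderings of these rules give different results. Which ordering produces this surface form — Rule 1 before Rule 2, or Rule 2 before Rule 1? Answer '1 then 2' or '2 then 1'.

Order 1 then 2:
  1 Glottal Epenthesis: [ebulfat] → [hebulfat]
  2 h-Deletion: [hebulfat] → [ebulfat]
  result: [ebulfat]
Order 2 then 1:
  2 h-Deletion: no change — [ebulfat]
  1 Glottal Epenthesis: [ebulfat] → [hebulfat]
  result: [hebulfat]

2 then 1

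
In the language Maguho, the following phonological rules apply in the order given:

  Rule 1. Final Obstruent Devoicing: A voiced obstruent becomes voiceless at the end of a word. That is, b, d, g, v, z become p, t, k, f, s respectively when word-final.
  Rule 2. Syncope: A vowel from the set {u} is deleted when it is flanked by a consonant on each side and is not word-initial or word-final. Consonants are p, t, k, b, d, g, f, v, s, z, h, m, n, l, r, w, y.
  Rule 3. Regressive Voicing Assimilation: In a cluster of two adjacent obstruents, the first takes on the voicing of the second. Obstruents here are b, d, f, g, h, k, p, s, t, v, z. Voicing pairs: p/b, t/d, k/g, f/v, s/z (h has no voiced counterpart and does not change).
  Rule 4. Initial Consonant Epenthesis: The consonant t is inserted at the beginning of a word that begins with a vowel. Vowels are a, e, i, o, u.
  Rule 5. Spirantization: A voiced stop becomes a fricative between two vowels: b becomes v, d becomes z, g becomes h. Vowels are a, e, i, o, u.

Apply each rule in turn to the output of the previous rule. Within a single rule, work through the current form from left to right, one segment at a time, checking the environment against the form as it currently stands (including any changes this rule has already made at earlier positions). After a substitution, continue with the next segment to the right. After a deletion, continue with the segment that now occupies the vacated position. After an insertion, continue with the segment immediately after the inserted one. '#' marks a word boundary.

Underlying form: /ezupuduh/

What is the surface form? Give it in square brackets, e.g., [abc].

[tesbth]

Rule 1 Final Obstruent Devoicing: no change — [ezupuduh]
Rule 2 Syncope: [ezupuduh] → [ezpdh]
Rule 3 Regressive Voicing Assimilation: [ezpdh] → [esbth]
Rule 4 Initial Consonant Epenthesis: [esbth] → [tesbth]
Rule 5 Spirantization: no change — [tesbth]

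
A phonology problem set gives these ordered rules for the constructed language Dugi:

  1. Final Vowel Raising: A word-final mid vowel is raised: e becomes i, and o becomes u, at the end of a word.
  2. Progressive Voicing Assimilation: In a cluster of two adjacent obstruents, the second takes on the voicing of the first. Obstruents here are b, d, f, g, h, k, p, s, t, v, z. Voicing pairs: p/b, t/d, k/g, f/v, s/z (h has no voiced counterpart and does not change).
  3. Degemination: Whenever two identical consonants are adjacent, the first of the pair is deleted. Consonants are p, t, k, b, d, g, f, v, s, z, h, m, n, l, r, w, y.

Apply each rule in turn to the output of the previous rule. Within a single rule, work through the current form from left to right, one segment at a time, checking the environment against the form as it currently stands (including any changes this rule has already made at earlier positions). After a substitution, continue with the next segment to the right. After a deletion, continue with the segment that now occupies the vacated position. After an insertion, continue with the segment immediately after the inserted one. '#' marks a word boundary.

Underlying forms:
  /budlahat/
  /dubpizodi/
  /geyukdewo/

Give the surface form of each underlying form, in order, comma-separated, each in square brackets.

/budlahat/:
  1 Final Vowel Raising: no change — [budlahat]
  2 Progressive Voicing Assimilation: no change — [budlahat]
  3 Degemination: no change — [budlahat]
/dubpizodi/:
  1 Final Vowel Raising: no change — [dubpizodi]
  2 Progressive Voicing Assimilation: [dubpizodi] → [dubbizodi]
  3 Degemination: [dubbizodi] → [dubizodi]
/geyukdewo/:
  1 Final Vowel Raising: [geyukdewo] → [geyukdewu]
  2 Progressive Voicing Assimilation: [geyukdewu] → [geyuktewu]
  3 Degemination: no change — [geyuktewu]

[budlahat], [dubizodi], [geyuktewu]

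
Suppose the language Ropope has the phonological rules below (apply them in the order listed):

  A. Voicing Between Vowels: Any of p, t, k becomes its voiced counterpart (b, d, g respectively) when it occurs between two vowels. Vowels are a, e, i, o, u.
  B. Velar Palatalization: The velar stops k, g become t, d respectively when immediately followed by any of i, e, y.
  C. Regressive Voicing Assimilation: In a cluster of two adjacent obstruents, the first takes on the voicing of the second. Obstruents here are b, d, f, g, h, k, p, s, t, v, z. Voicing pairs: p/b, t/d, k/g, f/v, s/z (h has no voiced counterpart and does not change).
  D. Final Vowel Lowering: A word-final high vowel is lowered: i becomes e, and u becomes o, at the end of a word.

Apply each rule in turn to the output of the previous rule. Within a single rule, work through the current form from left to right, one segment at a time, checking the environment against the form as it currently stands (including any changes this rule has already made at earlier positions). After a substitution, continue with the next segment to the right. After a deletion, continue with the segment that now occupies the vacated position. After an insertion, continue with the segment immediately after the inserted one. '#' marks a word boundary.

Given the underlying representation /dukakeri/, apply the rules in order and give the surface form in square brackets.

[dugadere]

A Voicing Between Vowels: [dukakeri] → [dugageri]
B Velar Palatalization: [dugageri] → [dugaderi]
C Regressive Voicing Assimilation: no change — [dugaderi]
D Final Vowel Lowering: [dugaderi] → [dugadere]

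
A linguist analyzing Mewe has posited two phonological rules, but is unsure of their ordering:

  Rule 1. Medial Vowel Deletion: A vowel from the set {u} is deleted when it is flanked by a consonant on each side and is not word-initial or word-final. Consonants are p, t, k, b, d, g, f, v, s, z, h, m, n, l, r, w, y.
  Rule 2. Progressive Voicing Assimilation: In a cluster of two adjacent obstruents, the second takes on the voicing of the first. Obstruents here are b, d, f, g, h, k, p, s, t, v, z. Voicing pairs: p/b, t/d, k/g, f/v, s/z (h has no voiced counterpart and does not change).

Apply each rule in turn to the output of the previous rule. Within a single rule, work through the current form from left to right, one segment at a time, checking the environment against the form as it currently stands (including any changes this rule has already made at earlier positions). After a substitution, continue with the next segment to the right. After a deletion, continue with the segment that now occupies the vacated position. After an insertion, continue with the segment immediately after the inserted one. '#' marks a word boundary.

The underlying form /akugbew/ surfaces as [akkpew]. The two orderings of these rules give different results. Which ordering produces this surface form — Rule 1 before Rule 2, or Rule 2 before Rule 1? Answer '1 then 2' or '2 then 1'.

Order 1 then 2:
  1 Medial Vowel Deletion: [akugbew] → [akgbew]
  2 Progressive Voicing Assimilation: [akgbew] → [akkpew]
  result: [akkpew]
Order 2 then 1:
  2 Progressive Voicing Assimilation: no change — [akugbew]
  1 Medial Vowel Deletion: [akugbew] → [akgbew]
  result: [akgbew]

1 then 2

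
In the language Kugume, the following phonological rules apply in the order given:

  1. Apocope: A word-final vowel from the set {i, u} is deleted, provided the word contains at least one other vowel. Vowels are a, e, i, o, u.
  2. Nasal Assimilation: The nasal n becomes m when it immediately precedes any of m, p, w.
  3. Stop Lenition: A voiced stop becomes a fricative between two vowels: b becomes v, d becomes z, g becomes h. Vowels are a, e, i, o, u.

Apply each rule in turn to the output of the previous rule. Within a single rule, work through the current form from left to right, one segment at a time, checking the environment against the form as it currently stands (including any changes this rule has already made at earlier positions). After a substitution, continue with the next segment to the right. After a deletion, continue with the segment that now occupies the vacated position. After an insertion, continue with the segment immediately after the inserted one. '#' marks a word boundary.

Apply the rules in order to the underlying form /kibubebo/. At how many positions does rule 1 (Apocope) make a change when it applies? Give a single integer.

1 Apocope: no change — [kibubebo]
2 Nasal Assimilation: no change — [kibubebo]
3 Stop Lenition: [kibubebo] → [kivuvevo]
Rule 1 changed 0 position(s).

0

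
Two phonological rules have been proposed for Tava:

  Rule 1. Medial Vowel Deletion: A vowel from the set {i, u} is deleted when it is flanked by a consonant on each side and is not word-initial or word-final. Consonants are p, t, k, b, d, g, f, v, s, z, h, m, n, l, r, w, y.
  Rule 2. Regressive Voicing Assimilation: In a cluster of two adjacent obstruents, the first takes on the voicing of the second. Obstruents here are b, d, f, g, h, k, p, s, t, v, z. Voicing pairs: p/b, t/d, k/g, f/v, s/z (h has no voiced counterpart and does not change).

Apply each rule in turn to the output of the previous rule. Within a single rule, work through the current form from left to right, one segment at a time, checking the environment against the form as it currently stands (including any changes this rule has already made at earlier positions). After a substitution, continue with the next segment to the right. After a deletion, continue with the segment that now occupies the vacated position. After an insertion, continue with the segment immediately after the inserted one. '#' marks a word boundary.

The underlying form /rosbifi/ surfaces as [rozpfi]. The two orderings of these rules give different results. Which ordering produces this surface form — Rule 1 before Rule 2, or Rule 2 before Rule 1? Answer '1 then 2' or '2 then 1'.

1 then 2

Order 1 then 2:
  1 Medial Vowel Deletion: [rosbifi] → [rosbfi]
  2 Regressive Voicing Assimilation: [rosbfi] → [rozpfi]
  result: [rozpfi]
Order 2 then 1:
  2 Regressive Voicing Assimilation: [rosbifi] → [rozbifi]
  1 Medial Vowel Deletion: [rozbifi] → [rozbfi]
  result: [rozbfi]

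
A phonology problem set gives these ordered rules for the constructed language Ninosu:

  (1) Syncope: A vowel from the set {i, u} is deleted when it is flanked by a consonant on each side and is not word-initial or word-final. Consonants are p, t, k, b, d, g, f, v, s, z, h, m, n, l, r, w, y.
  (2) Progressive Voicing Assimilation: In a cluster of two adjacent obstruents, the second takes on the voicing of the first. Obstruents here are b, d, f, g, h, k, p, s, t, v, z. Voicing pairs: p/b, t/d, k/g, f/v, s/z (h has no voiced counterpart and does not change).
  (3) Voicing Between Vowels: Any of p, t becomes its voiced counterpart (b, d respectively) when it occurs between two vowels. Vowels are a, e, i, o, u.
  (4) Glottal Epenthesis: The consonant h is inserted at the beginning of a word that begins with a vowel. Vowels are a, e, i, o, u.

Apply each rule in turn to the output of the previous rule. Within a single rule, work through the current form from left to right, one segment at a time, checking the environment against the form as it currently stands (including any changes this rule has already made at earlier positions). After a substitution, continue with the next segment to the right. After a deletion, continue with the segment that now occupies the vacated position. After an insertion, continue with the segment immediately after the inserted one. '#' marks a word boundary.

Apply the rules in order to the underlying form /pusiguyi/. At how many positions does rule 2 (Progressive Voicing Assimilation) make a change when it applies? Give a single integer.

1

(1) Syncope: [pusiguyi] → [psgyi]
(2) Progressive Voicing Assimilation: [psgyi] → [pskyi]
(3) Voicing Between Vowels: no change — [pskyi]
(4) Glottal Epenthesis: no change — [pskyi]
Rule 2 changed 1 position(s).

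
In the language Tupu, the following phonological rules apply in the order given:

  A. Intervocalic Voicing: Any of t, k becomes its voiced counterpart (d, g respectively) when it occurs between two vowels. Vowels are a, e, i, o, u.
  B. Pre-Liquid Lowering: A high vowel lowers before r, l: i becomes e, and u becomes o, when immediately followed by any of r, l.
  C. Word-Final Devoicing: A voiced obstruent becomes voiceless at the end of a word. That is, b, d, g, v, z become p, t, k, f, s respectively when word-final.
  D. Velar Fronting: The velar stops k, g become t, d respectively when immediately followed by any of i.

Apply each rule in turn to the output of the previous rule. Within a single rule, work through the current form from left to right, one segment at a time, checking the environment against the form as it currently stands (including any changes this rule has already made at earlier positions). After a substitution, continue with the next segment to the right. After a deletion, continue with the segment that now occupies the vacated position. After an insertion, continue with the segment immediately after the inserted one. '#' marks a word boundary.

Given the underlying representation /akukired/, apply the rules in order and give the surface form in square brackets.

[agugeret]

A Intervocalic Voicing: [akukired] → [agugired]
B Pre-Liquid Lowering: [agugired] → [agugered]
C Word-Final Devoicing: [agugered] → [agugeret]
D Velar Fronting: no change — [agugeret]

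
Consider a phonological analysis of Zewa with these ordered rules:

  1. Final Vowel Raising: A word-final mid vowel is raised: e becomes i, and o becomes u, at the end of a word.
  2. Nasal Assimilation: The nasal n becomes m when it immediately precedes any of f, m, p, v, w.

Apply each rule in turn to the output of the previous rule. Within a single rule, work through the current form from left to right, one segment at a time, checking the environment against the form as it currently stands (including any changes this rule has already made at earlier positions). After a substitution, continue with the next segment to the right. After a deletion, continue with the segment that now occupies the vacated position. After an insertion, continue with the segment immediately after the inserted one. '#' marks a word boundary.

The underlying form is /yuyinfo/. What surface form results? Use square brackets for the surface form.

[yuyimfu]

1 Final Vowel Raising: [yuyinfo] → [yuyinfu]
2 Nasal Assimilation: [yuyinfu] → [yuyimfu]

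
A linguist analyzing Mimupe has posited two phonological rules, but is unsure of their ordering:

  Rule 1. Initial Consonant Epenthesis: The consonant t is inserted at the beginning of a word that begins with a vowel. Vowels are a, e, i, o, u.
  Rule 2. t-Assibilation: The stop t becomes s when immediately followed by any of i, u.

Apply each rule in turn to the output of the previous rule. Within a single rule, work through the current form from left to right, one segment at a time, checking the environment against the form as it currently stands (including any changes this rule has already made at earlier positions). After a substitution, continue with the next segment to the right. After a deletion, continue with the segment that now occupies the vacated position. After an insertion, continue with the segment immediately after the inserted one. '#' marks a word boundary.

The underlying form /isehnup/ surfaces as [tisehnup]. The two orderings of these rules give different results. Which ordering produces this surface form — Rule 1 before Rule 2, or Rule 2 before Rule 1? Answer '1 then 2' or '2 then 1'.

2 then 1

Order 1 then 2:
  1 Initial Consonant Epenthesis: [isehnup] → [tisehnup]
  2 t-Assibilation: [tisehnup] → [sisehnup]
  result: [sisehnup]
Order 2 then 1:
  2 t-Assibilation: no change — [isehnup]
  1 Initial Consonant Epenthesis: [isehnup] → [tisehnup]
  result: [tisehnup]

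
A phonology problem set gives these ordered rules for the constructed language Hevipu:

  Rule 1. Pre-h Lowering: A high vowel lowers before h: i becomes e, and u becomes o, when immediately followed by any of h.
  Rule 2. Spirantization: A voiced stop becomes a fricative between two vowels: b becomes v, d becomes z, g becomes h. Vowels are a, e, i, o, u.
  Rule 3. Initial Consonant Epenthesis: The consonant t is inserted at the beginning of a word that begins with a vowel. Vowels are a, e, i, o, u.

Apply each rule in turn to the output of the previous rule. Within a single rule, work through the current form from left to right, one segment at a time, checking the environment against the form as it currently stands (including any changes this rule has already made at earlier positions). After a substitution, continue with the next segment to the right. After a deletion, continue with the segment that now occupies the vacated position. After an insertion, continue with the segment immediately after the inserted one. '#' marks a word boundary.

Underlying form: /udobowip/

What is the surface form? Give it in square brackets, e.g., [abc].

Rule 1 Pre-h Lowering: no change — [udobowip]
Rule 2 Spirantization: [udobowip] → [uzovowip]
Rule 3 Initial Consonant Epenthesis: [uzovowip] → [tuzovowip]

[tuzovowip]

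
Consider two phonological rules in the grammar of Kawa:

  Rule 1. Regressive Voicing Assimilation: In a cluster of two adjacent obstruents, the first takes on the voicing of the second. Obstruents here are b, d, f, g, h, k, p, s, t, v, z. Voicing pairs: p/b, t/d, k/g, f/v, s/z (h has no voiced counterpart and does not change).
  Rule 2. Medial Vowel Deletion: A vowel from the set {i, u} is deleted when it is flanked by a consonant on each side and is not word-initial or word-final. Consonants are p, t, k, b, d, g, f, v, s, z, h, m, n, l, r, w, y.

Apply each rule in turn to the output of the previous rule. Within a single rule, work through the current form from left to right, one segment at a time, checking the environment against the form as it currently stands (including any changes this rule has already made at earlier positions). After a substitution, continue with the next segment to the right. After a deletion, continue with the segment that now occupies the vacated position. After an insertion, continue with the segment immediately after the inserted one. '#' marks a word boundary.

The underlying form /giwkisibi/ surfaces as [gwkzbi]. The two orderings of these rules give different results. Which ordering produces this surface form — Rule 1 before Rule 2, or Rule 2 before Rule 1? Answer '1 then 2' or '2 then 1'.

Order 1 then 2:
  1 Regressive Voicing Assimilation: no change — [giwkisibi]
  2 Medial Vowel Deletion: [giwkisibi] → [gwksbi]
  result: [gwksbi]
Order 2 then 1:
  2 Medial Vowel Deletion: [giwkisibi] → [gwksbi]
  1 Regressive Voicing Assimilation: [gwksbi] → [gwkzbi]
  result: [gwkzbi]

2 then 1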